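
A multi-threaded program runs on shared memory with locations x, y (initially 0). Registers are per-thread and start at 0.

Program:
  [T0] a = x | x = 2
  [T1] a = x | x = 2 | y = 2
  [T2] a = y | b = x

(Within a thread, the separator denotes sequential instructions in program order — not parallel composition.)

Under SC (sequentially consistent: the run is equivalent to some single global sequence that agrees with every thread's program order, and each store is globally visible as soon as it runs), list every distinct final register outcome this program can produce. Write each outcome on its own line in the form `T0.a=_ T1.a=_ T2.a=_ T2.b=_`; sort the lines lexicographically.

outcome vector order: (T0.a,T1.a,T2.a,T2.b)
|SC outcomes| = 9

T0.a=0 T1.a=0 T2.a=0 T2.b=0
T0.a=0 T1.a=0 T2.a=0 T2.b=2
T0.a=0 T1.a=0 T2.a=2 T2.b=2
T0.a=0 T1.a=2 T2.a=0 T2.b=0
T0.a=0 T1.a=2 T2.a=0 T2.b=2
T0.a=0 T1.a=2 T2.a=2 T2.b=2
T0.a=2 T1.a=0 T2.a=0 T2.b=0
T0.a=2 T1.a=0 T2.a=0 T2.b=2
T0.a=2 T1.a=0 T2.a=2 T2.b=2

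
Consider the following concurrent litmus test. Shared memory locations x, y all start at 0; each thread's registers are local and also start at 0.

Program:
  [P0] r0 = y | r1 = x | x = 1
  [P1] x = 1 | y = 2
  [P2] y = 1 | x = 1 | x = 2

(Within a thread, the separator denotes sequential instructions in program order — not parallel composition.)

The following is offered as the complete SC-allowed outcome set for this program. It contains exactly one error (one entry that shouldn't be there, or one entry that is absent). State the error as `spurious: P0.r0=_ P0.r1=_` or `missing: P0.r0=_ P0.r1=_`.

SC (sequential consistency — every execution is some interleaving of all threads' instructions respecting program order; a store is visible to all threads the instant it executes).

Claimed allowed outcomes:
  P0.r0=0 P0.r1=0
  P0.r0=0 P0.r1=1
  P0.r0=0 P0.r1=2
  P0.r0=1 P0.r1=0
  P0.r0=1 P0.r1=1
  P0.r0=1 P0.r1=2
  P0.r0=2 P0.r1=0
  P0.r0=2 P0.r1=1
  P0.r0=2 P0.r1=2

spurious: P0.r0=2 P0.r1=0

outcome vector order: (P0.r0,P0.r1)
[SC] allowed = {00 01 02 10 11 12 21 22}
claimed∖SC = {20}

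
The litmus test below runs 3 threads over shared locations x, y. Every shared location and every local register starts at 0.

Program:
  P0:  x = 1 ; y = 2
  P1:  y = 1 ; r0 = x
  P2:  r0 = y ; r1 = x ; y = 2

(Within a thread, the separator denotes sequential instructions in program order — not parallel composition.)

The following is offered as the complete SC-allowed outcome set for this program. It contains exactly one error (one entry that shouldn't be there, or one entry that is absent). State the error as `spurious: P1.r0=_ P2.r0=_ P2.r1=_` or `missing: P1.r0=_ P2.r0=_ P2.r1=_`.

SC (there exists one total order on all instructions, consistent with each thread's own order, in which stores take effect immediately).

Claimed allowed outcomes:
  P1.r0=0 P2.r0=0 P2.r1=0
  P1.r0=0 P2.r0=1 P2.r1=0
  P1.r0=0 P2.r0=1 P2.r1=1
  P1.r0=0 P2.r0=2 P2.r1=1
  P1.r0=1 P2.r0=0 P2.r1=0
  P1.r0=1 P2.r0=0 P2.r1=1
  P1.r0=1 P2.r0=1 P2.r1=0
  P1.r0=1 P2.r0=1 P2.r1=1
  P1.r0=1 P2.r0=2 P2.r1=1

missing: P1.r0=0 P2.r0=0 P2.r1=1

outcome vector order: (P1.r0,P2.r0,P2.r1)
SC: 10 outcomes — {<0 0 0>, <0 0 1>, <0 1 0>, <0 1 1>, <0 2 1>, <1 0 0>, <1 0 1>, <1 1 0>, <1 1 1>, <1 2 1>}
SC∖claimed = {<0 0 1>}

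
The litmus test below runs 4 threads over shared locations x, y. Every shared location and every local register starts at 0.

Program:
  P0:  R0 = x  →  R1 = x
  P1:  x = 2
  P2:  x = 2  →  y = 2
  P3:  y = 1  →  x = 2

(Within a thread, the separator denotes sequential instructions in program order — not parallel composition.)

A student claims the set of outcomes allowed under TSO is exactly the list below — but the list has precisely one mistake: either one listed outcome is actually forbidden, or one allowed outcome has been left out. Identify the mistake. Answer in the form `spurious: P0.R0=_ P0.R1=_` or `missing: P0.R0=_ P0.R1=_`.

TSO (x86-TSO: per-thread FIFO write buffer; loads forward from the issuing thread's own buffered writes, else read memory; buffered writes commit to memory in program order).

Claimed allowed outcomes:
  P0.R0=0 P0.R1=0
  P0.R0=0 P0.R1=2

missing: P0.R0=2 P0.R1=2

outcome vector order: (P0.R0,P0.R1)
under TSO → <0 0>, <0 2>, <2 2>
TSO∖claimed = {<2 2>}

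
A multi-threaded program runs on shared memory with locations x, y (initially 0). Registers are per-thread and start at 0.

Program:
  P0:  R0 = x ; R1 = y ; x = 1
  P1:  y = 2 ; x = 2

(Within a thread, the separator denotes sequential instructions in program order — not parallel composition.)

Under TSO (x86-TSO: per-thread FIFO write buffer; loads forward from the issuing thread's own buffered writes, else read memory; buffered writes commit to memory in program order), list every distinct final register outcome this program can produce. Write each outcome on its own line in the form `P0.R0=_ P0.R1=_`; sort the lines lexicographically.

P0.R0=0 P0.R1=0
P0.R0=0 P0.R1=2
P0.R0=2 P0.R1=2

outcome vector order: (P0.R0,P0.R1)
|TSO outcomes| = 3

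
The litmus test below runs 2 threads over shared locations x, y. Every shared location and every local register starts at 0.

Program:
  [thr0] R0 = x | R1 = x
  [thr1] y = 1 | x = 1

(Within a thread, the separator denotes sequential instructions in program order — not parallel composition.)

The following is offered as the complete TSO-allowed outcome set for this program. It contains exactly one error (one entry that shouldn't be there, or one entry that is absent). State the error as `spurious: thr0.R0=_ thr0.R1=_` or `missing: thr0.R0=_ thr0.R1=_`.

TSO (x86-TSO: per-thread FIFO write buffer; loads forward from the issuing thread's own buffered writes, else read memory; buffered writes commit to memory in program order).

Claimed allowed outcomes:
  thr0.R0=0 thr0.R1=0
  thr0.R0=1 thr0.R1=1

outcome vector order: (thr0.R0,thr0.R1)
TSO (3): 00 01 11
TSO∖claimed = {01}

missing: thr0.R0=0 thr0.R1=1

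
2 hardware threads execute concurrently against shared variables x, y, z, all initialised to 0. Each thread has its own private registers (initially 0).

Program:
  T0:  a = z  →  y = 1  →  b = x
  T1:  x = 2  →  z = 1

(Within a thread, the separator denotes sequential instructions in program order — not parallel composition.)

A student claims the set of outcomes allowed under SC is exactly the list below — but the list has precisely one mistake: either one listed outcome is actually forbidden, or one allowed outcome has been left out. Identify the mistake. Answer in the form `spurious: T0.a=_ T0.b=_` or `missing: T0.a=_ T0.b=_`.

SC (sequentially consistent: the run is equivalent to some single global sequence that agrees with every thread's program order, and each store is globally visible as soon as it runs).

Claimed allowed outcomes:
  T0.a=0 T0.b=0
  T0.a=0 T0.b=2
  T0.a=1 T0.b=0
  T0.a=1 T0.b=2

outcome vector order: (T0.a,T0.b)
under SC → (0,0); (0,2); (1,2)
claimed∖SC = {(1,0)}

spurious: T0.a=1 T0.b=0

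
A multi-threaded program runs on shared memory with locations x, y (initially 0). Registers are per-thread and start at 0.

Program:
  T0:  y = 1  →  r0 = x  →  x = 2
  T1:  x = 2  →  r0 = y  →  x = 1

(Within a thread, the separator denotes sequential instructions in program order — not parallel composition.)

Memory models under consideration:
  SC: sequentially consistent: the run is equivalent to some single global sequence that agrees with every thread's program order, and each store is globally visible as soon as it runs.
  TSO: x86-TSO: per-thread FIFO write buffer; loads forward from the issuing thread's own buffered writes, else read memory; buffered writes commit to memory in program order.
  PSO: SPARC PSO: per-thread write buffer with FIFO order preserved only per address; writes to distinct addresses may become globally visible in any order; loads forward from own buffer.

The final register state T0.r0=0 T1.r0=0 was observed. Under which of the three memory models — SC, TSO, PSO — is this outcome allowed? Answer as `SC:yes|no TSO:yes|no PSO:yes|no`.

SC:no TSO:yes PSO:yes

outcome vector order: (T0.r0,T1.r0)
SC (5): 01 10 11 20 21
TSO (6): 00 01 10 11 20 21
PSO (6): 00 01 10 11 20 21
target 00 ∈ {TSO,PSO}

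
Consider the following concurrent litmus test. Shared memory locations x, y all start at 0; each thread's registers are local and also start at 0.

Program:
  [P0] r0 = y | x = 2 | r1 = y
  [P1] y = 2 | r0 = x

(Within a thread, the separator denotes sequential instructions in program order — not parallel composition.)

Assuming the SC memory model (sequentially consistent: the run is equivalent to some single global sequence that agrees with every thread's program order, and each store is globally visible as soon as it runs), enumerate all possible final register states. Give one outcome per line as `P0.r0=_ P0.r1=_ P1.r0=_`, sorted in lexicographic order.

P0.r0=0 P0.r1=0 P1.r0=2
P0.r0=0 P0.r1=2 P1.r0=0
P0.r0=0 P0.r1=2 P1.r0=2
P0.r0=2 P0.r1=2 P1.r0=0
P0.r0=2 P0.r1=2 P1.r0=2

outcome vector order: (P0.r0,P0.r1,P1.r0)
|SC outcomes| = 5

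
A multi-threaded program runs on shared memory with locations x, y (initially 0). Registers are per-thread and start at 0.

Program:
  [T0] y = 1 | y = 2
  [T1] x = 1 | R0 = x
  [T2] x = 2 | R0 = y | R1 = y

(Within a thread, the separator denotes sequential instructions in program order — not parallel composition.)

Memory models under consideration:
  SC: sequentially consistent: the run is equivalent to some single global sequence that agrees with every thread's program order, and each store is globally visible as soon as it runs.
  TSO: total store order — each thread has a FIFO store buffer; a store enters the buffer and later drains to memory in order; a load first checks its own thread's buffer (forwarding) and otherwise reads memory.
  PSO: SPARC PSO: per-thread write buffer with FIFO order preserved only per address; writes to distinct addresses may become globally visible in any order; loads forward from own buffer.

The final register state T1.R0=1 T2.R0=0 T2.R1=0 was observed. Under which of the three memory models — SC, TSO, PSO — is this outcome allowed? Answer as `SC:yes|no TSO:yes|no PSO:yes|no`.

outcome vector order: (T1.R0,T2.R0,T2.R1)
SC (12): 1/0/0, 1/0/1, 1/0/2, 1/1/1, 1/1/2, 1/2/2, 2/0/0, 2/0/1, 2/0/2, 2/1/1, 2/1/2, 2/2/2
TSO (12): 1/0/0, 1/0/1, 1/0/2, 1/1/1, 1/1/2, 1/2/2, 2/0/0, 2/0/1, 2/0/2, 2/1/1, 2/1/2, 2/2/2
PSO (12): 1/0/0, 1/0/1, 1/0/2, 1/1/1, 1/1/2, 1/2/2, 2/0/0, 2/0/1, 2/0/2, 2/1/1, 2/1/2, 2/2/2
target 1/0/0 ∈ {SC,TSO,PSO}

SC:yes TSO:yes PSO:yes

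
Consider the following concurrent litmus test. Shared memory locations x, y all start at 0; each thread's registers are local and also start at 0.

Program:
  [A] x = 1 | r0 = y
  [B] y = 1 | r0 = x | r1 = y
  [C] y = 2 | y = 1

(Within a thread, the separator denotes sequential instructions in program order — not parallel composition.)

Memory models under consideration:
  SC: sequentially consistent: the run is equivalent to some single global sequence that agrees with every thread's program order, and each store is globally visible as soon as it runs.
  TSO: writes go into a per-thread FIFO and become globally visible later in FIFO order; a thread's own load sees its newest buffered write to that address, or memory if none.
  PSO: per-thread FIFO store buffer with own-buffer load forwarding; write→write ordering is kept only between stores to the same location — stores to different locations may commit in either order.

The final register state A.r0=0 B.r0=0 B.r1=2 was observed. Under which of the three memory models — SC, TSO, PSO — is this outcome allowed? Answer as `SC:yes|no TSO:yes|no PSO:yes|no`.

outcome vector order: (A.r0,B.r0,B.r1)
under SC → 011; 012; 101; 102; 111; 112; 201; 202; 211; 212
under TSO → 001; 002; 011; 012; 101; 102; 111; 112; 201; 202; 211; 212
under PSO → 001; 002; 011; 012; 101; 102; 111; 112; 201; 202; 211; 212
target 002 ∈ {TSO,PSO}

SC:no TSO:yes PSO:yes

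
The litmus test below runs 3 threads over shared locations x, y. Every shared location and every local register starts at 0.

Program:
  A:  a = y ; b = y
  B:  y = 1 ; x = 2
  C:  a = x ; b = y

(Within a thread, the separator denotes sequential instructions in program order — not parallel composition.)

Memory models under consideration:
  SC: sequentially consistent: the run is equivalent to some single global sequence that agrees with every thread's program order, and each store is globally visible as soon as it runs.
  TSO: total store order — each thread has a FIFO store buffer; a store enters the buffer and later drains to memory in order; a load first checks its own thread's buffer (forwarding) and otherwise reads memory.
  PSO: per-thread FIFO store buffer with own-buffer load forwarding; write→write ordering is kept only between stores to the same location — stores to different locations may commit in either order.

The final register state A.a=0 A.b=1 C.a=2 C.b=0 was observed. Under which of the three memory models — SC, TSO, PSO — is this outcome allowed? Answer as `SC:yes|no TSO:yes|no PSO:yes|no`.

SC:no TSO:no PSO:yes

outcome vector order: (A.a,A.b,C.a,C.b)
[SC] allowed = {0000; 0001; 0021; 0100; 0101; 0121; 1100; 1101; 1121}
[TSO] allowed = {0000; 0001; 0021; 0100; 0101; 0121; 1100; 1101; 1121}
[PSO] allowed = {0000; 0001; 0020; 0021; 0100; 0101; 0120; 0121; 1100; 1101; 1120; 1121}
target 0120 ∈ {PSO}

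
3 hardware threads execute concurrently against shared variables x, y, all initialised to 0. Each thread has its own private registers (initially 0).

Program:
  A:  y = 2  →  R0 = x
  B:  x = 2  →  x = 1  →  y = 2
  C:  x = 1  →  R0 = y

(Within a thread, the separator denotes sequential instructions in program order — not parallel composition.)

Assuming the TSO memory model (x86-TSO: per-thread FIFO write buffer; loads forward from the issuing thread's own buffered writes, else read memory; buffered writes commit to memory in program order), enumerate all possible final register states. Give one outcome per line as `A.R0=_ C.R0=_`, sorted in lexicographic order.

A.R0=0 C.R0=0
A.R0=0 C.R0=2
A.R0=1 C.R0=0
A.R0=1 C.R0=2
A.R0=2 C.R0=0
A.R0=2 C.R0=2

outcome vector order: (A.R0,C.R0)
|TSO outcomes| = 6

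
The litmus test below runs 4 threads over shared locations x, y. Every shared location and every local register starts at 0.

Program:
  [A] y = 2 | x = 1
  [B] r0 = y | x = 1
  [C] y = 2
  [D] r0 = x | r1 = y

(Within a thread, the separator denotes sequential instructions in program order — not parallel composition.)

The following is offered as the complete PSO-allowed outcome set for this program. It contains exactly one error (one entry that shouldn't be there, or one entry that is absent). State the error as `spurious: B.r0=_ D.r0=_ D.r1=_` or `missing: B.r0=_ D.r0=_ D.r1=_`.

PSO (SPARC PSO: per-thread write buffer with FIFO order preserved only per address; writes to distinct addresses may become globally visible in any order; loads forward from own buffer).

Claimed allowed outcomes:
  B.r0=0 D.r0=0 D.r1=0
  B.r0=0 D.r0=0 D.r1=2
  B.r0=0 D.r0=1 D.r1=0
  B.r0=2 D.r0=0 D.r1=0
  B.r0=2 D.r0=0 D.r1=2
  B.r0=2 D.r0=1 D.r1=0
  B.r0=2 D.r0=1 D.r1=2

missing: B.r0=0 D.r0=1 D.r1=2

outcome vector order: (B.r0,D.r0,D.r1)
under PSO → 0/0/0 0/0/2 0/1/0 0/1/2 2/0/0 2/0/2 2/1/0 2/1/2
PSO∖claimed = {0/1/2}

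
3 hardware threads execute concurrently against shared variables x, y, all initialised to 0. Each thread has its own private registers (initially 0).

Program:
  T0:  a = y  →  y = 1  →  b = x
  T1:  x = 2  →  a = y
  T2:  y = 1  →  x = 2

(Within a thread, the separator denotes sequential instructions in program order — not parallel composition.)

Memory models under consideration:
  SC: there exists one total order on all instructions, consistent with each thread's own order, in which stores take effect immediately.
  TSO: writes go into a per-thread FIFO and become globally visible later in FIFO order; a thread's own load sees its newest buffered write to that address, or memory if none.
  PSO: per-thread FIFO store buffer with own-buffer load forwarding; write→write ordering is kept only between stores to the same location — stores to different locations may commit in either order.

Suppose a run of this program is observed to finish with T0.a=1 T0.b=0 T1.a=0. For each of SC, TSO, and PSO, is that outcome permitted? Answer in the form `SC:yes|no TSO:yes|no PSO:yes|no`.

outcome vector order: (T0.a,T0.b,T1.a)
under SC → 001; 020; 021; 101; 120; 121
under TSO → 000; 001; 020; 021; 100; 101; 120; 121
under PSO → 000; 001; 020; 021; 100; 101; 120; 121
target 100 ∈ {TSO,PSO}

SC:no TSO:yes PSO:yes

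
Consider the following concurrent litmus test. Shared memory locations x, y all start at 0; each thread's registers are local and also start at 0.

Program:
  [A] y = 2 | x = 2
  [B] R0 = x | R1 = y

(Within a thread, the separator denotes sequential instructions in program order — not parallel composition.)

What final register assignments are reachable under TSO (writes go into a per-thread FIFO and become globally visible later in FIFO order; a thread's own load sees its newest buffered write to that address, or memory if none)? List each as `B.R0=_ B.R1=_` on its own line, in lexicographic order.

outcome vector order: (B.R0,B.R1)
|TSO outcomes| = 3

B.R0=0 B.R1=0
B.R0=0 B.R1=2
B.R0=2 B.R1=2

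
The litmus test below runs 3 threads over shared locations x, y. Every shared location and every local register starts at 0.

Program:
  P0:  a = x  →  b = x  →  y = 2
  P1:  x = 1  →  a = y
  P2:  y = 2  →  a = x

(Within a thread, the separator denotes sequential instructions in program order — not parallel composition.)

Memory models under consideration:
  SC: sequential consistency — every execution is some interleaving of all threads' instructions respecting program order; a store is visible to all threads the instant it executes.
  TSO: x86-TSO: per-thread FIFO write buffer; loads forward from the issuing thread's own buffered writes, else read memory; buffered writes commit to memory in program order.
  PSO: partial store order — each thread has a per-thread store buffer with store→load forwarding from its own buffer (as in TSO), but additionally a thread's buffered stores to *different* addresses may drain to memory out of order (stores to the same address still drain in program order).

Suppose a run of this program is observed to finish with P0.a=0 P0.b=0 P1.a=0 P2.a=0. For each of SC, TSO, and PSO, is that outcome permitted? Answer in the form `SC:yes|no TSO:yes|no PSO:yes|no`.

SC:no TSO:yes PSO:yes

outcome vector order: (P0.a,P0.b,P1.a,P2.a)
[SC] allowed = {0/0/0/1 0/0/2/0 0/0/2/1 0/1/0/1 0/1/2/0 0/1/2/1 1/1/0/1 1/1/2/0 1/1/2/1}
[TSO] allowed = {0/0/0/0 0/0/0/1 0/0/2/0 0/0/2/1 0/1/0/0 0/1/0/1 0/1/2/0 0/1/2/1 1/1/0/0 1/1/0/1 1/1/2/0 1/1/2/1}
[PSO] allowed = {0/0/0/0 0/0/0/1 0/0/2/0 0/0/2/1 0/1/0/0 0/1/0/1 0/1/2/0 0/1/2/1 1/1/0/0 1/1/0/1 1/1/2/0 1/1/2/1}
target 0/0/0/0 ∈ {TSO,PSO}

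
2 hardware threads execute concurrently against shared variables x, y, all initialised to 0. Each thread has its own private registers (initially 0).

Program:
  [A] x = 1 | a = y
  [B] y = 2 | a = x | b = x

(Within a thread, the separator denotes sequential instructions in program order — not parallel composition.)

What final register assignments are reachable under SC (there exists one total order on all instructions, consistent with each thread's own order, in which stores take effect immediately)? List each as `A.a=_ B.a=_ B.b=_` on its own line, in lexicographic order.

A.a=0 B.a=1 B.b=1
A.a=2 B.a=0 B.b=0
A.a=2 B.a=0 B.b=1
A.a=2 B.a=1 B.b=1

outcome vector order: (A.a,B.a,B.b)
|SC outcomes| = 4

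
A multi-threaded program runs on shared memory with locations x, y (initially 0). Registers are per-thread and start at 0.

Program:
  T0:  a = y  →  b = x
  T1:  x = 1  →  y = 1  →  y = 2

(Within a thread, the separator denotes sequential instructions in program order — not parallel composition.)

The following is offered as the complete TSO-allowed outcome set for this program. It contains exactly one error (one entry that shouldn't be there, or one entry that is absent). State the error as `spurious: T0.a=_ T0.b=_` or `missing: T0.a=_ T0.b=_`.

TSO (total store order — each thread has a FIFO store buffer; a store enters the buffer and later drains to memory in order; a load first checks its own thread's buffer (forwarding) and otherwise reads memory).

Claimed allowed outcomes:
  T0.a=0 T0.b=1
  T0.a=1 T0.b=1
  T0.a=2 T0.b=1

missing: T0.a=0 T0.b=0

outcome vector order: (T0.a,T0.b)
TSO (4): (0,0) (0,1) (1,1) (2,1)
TSO∖claimed = {(0,0)}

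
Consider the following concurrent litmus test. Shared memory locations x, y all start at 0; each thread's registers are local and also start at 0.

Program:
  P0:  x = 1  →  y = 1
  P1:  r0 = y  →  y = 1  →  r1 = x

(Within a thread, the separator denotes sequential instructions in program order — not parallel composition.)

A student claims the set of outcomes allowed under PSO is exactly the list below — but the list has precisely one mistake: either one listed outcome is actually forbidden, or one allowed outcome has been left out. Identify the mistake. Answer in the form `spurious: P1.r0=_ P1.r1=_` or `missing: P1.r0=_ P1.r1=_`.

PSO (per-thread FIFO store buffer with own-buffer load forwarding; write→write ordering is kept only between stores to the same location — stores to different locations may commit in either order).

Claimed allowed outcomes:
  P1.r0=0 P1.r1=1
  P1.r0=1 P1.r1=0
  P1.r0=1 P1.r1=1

missing: P1.r0=0 P1.r1=0

outcome vector order: (P1.r0,P1.r1)
PSO: 4 outcomes — {(0,0); (0,1); (1,0); (1,1)}
PSO∖claimed = {(0,0)}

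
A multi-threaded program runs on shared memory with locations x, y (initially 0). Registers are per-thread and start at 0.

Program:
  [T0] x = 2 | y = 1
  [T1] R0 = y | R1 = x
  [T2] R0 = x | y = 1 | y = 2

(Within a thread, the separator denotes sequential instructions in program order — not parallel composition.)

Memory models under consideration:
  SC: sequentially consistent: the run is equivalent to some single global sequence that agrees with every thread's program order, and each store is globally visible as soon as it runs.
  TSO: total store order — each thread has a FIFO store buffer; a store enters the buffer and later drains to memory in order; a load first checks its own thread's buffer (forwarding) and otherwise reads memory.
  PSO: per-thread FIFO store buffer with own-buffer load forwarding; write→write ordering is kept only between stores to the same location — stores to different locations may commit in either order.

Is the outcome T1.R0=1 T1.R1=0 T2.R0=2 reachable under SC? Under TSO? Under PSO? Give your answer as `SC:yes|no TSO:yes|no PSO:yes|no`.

outcome vector order: (T1.R0,T1.R1,T2.R0)
[SC] allowed = {000; 002; 020; 022; 100; 120; 122; 200; 220; 222}
[TSO] allowed = {000; 002; 020; 022; 100; 120; 122; 200; 220; 222}
[PSO] allowed = {000; 002; 020; 022; 100; 102; 120; 122; 200; 220; 222}
target 102 ∈ {PSO}

SC:no TSO:no PSO:yes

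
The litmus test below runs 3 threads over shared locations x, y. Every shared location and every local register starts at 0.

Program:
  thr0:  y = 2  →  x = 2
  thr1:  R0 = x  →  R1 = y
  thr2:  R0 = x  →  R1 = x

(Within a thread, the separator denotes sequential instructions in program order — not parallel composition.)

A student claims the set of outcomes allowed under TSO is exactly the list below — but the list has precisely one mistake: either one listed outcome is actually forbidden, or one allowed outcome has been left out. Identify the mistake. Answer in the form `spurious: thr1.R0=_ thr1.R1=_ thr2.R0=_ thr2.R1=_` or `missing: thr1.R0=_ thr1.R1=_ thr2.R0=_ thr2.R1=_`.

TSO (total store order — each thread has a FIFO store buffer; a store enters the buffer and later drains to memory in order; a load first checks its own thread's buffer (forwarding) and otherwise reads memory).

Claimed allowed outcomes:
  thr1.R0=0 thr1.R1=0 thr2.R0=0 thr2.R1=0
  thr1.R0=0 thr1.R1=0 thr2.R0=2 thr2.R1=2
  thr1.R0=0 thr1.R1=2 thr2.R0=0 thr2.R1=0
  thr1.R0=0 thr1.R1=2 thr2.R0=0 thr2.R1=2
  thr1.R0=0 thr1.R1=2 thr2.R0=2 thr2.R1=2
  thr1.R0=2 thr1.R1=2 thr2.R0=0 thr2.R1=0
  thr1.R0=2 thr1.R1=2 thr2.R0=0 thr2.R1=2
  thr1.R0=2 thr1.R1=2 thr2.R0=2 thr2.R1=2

outcome vector order: (thr1.R0,thr1.R1,thr2.R0,thr2.R1)
under TSO → 0000, 0002, 0022, 0200, 0202, 0222, 2200, 2202, 2222
TSO∖claimed = {0002}

missing: thr1.R0=0 thr1.R1=0 thr2.R0=0 thr2.R1=2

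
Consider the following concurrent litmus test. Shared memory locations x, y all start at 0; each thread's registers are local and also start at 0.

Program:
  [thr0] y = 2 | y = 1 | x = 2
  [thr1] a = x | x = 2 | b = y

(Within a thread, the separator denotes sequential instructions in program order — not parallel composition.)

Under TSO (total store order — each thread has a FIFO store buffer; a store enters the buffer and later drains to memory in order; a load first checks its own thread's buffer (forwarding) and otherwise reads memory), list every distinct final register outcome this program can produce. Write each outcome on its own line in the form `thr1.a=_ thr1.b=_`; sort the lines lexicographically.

thr1.a=0 thr1.b=0
thr1.a=0 thr1.b=1
thr1.a=0 thr1.b=2
thr1.a=2 thr1.b=1

outcome vector order: (thr1.a,thr1.b)
|TSO outcomes| = 4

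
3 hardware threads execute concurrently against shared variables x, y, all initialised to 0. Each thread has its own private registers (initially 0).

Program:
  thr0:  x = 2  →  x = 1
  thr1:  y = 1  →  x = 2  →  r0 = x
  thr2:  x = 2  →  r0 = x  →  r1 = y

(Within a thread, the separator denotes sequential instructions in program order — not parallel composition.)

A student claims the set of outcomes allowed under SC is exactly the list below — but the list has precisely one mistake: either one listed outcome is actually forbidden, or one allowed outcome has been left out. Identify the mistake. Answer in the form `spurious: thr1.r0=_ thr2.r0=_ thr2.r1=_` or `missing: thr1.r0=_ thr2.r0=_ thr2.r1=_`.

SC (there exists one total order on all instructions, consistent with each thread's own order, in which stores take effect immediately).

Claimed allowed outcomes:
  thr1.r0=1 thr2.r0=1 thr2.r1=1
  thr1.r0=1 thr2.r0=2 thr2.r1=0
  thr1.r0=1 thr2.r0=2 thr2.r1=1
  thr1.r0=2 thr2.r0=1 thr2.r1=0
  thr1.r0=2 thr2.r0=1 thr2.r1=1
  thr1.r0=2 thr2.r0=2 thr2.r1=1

outcome vector order: (thr1.r0,thr2.r0,thr2.r1)
under SC → (1,1,1), (1,2,0), (1,2,1), (2,1,0), (2,1,1), (2,2,0), (2,2,1)
SC∖claimed = {(2,2,0)}

missing: thr1.r0=2 thr2.r0=2 thr2.r1=0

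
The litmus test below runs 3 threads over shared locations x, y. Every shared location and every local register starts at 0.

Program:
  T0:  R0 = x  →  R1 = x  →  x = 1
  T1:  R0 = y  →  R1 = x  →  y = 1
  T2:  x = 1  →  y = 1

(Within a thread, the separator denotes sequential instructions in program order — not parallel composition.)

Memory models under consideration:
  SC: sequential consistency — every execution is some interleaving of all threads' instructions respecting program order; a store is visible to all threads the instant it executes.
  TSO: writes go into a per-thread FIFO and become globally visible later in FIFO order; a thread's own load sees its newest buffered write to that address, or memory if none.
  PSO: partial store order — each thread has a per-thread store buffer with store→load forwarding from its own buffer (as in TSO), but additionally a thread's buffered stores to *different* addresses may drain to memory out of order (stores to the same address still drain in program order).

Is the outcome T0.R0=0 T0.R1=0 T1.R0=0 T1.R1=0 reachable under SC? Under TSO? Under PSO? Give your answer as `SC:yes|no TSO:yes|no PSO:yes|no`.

SC:yes TSO:yes PSO:yes

outcome vector order: (T0.R0,T0.R1,T1.R0,T1.R1)
SC (9): 0000; 0001; 0011; 0100; 0101; 0111; 1100; 1101; 1111
TSO (9): 0000; 0001; 0011; 0100; 0101; 0111; 1100; 1101; 1111
PSO (12): 0000; 0001; 0010; 0011; 0100; 0101; 0110; 0111; 1100; 1101; 1110; 1111
target 0000 ∈ {SC,TSO,PSO}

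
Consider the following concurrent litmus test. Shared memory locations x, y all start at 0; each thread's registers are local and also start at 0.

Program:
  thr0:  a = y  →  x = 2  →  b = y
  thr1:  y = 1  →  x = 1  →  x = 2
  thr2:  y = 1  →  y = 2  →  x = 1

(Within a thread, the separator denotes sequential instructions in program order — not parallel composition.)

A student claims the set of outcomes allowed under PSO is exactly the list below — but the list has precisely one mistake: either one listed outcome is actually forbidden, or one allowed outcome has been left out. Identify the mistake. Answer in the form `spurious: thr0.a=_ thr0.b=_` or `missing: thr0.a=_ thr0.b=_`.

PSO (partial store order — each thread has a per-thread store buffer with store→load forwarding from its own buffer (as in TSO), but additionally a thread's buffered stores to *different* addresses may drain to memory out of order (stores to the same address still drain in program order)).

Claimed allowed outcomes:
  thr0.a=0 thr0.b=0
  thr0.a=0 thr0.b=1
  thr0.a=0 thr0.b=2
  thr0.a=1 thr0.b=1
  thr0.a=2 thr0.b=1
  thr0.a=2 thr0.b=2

outcome vector order: (thr0.a,thr0.b)
PSO: 7 outcomes — {0/0 0/1 0/2 1/1 1/2 2/1 2/2}
PSO∖claimed = {1/2}

missing: thr0.a=1 thr0.b=2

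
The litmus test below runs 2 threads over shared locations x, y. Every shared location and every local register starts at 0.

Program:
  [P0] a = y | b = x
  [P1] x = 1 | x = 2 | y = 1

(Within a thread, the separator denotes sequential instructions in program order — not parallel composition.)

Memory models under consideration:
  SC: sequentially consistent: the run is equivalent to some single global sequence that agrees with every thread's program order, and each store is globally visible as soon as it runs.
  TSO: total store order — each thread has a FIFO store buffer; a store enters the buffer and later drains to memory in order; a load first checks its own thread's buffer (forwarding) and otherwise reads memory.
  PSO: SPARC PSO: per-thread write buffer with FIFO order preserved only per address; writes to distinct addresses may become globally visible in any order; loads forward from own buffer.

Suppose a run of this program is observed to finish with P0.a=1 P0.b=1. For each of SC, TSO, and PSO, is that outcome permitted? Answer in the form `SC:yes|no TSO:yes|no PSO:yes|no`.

outcome vector order: (P0.a,P0.b)
SC: 4 outcomes — {00; 01; 02; 12}
TSO: 4 outcomes — {00; 01; 02; 12}
PSO: 6 outcomes — {00; 01; 02; 10; 11; 12}
target 11 ∈ {PSO}

SC:no TSO:no PSO:yes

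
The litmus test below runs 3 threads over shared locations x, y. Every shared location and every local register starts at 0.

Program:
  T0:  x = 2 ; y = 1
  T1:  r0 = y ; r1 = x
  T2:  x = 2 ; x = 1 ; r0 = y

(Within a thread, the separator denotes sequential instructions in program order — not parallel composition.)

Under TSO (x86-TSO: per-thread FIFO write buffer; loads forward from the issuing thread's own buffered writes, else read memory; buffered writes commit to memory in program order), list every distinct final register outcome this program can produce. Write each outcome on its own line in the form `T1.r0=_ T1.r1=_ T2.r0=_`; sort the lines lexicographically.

T1.r0=0 T1.r1=0 T2.r0=0
T1.r0=0 T1.r1=0 T2.r0=1
T1.r0=0 T1.r1=1 T2.r0=0
T1.r0=0 T1.r1=1 T2.r0=1
T1.r0=0 T1.r1=2 T2.r0=0
T1.r0=0 T1.r1=2 T2.r0=1
T1.r0=1 T1.r1=1 T2.r0=0
T1.r0=1 T1.r1=1 T2.r0=1
T1.r0=1 T1.r1=2 T2.r0=0
T1.r0=1 T1.r1=2 T2.r0=1

outcome vector order: (T1.r0,T1.r1,T2.r0)
|TSO outcomes| = 10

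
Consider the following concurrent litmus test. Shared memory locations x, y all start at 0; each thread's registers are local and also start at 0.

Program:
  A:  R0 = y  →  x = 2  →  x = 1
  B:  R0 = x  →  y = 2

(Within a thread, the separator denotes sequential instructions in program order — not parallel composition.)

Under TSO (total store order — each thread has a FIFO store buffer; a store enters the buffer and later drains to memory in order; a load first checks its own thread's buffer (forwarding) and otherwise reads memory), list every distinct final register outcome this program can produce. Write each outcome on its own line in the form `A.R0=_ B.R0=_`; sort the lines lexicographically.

A.R0=0 B.R0=0
A.R0=0 B.R0=1
A.R0=0 B.R0=2
A.R0=2 B.R0=0

outcome vector order: (A.R0,B.R0)
|TSO outcomes| = 4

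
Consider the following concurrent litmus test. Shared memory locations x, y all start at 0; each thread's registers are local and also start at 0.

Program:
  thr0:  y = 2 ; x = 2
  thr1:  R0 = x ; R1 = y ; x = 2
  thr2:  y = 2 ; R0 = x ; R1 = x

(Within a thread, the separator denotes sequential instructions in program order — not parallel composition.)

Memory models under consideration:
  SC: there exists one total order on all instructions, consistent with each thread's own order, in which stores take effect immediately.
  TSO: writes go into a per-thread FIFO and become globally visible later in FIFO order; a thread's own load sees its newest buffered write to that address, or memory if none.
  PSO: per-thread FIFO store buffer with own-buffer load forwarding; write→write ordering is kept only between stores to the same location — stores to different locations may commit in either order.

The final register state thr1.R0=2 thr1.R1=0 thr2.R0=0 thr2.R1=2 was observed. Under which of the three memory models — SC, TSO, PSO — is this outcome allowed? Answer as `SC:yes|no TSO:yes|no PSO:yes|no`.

SC:no TSO:no PSO:yes

outcome vector order: (thr1.R0,thr1.R1,thr2.R0,thr2.R1)
[SC] allowed = {0000 0002 0022 0200 0202 0222 2200 2202 2222}
[TSO] allowed = {0000 0002 0022 0200 0202 0222 2200 2202 2222}
[PSO] allowed = {0000 0002 0022 0200 0202 0222 2000 2002 2022 2200 2202 2222}
target 2002 ∈ {PSO}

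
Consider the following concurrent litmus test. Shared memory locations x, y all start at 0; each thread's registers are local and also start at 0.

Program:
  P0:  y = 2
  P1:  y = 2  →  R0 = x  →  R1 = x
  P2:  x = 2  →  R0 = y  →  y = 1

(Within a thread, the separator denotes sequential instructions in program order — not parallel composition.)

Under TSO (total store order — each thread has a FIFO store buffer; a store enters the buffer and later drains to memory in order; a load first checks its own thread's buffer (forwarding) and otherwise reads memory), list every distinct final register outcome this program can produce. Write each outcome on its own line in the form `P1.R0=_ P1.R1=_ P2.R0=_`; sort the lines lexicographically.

P1.R0=0 P1.R1=0 P2.R0=0
P1.R0=0 P1.R1=0 P2.R0=2
P1.R0=0 P1.R1=2 P2.R0=0
P1.R0=0 P1.R1=2 P2.R0=2
P1.R0=2 P1.R1=2 P2.R0=0
P1.R0=2 P1.R1=2 P2.R0=2

outcome vector order: (P1.R0,P1.R1,P2.R0)
|TSO outcomes| = 6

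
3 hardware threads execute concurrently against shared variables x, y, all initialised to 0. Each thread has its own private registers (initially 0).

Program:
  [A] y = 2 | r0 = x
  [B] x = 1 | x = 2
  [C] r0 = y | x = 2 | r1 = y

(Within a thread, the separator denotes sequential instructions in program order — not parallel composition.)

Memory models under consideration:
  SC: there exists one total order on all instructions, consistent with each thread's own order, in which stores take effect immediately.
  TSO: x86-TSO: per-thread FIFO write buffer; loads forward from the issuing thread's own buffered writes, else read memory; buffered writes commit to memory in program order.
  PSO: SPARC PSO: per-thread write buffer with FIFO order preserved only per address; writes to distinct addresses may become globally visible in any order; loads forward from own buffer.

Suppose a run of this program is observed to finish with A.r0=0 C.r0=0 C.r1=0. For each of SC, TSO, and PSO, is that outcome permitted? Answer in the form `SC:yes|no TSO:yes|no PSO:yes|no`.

SC:no TSO:yes PSO:yes

outcome vector order: (A.r0,C.r0,C.r1)
SC (8): (0,0,2); (0,2,2); (1,0,0); (1,0,2); (1,2,2); (2,0,0); (2,0,2); (2,2,2)
TSO (9): (0,0,0); (0,0,2); (0,2,2); (1,0,0); (1,0,2); (1,2,2); (2,0,0); (2,0,2); (2,2,2)
PSO (9): (0,0,0); (0,0,2); (0,2,2); (1,0,0); (1,0,2); (1,2,2); (2,0,0); (2,0,2); (2,2,2)
target (0,0,0) ∈ {TSO,PSO}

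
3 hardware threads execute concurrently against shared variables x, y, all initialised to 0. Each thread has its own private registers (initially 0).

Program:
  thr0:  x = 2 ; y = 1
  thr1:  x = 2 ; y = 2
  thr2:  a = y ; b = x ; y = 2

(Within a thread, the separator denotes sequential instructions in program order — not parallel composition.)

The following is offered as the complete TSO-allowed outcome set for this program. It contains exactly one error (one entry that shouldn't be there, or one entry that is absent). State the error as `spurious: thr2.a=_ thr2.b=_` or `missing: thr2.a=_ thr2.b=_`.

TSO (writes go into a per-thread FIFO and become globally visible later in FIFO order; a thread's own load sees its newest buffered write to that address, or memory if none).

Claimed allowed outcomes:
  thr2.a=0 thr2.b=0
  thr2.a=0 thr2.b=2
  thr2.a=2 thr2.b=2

outcome vector order: (thr2.a,thr2.b)
under TSO → 00 02 12 22
TSO∖claimed = {12}

missing: thr2.a=1 thr2.b=2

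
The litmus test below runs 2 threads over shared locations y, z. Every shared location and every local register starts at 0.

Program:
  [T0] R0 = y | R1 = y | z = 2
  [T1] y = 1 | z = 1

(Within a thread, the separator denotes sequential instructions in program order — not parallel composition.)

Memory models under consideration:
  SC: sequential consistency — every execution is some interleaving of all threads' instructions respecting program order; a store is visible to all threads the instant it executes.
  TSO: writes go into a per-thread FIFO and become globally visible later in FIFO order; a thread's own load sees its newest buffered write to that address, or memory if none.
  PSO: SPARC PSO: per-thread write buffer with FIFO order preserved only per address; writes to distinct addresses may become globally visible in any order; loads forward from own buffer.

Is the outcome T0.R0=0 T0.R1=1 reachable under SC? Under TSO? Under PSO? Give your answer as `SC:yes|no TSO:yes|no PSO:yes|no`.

outcome vector order: (T0.R0,T0.R1)
under SC → 0/0 0/1 1/1
under TSO → 0/0 0/1 1/1
under PSO → 0/0 0/1 1/1
target 0/1 ∈ {SC,TSO,PSO}

SC:yes TSO:yes PSO:yes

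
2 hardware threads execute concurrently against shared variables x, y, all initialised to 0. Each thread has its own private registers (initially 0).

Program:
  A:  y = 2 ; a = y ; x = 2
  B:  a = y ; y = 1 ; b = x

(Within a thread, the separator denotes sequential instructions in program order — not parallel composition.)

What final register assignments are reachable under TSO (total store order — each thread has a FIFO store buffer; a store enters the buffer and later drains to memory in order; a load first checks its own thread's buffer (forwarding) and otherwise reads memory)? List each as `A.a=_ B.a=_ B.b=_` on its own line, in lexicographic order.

outcome vector order: (A.a,B.a,B.b)
|TSO outcomes| = 8

A.a=1 B.a=0 B.b=0
A.a=1 B.a=0 B.b=2
A.a=1 B.a=2 B.b=0
A.a=1 B.a=2 B.b=2
A.a=2 B.a=0 B.b=0
A.a=2 B.a=0 B.b=2
A.a=2 B.a=2 B.b=0
A.a=2 B.a=2 B.b=2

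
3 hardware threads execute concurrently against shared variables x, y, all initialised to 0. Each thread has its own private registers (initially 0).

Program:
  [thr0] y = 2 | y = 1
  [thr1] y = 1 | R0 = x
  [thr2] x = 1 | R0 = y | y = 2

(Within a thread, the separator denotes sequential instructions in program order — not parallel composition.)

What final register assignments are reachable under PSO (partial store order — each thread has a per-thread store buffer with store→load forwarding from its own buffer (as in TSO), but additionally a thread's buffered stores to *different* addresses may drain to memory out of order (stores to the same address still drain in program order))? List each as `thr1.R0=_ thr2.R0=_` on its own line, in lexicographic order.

outcome vector order: (thr1.R0,thr2.R0)
|PSO outcomes| = 6

thr1.R0=0 thr2.R0=0
thr1.R0=0 thr2.R0=1
thr1.R0=0 thr2.R0=2
thr1.R0=1 thr2.R0=0
thr1.R0=1 thr2.R0=1
thr1.R0=1 thr2.R0=2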